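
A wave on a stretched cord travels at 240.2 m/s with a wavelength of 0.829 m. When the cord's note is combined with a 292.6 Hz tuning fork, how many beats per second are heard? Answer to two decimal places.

2.85 Hz

Source frequency f = v/λ = 240.2/0.829 = 289.7467 Hz.
f_beat = |289.7467 − 292.6| = 2.85 Hz.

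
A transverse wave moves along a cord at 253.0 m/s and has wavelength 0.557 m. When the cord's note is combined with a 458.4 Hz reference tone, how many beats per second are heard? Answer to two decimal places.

Source frequency f = v/λ = 253.0/0.557 = 454.2190 Hz.
f_beat = |454.2190 − 458.4| = 4.18 Hz.

4.18 Hz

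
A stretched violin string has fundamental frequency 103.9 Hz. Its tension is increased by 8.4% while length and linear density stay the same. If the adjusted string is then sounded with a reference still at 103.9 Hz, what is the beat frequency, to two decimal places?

For a string, f ∝ √T, so the new frequency is 103.9·√1.084 = 108.1758 Hz.
f_beat = |108.1758 − 103.9| = 4.28 Hz.

4.28 Hz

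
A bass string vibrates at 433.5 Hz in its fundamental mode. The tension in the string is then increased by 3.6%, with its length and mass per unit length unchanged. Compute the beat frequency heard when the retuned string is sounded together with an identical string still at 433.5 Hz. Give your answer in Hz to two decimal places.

For a string, f ∝ √T, so the new frequency is 433.5·√1.036 = 441.2340 Hz.
f_beat = |441.2340 − 433.5| = 7.73 Hz.

7.73 Hz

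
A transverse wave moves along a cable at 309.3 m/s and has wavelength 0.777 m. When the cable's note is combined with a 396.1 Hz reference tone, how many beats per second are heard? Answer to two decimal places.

1.97 Hz

Source frequency f = v/λ = 309.3/0.777 = 398.0695 Hz.
f_beat = |398.0695 − 396.1| = 1.97 Hz.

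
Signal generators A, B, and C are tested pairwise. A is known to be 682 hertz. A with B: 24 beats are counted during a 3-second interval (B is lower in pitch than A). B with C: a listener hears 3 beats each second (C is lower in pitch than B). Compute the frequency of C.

671 Hz

A–B: Beat frequency = 24/3 = 8 Hz.
B is below A, so f_B = 682 − 8 = 674 Hz.
C is below B, so f_C = 674 − 3 = 671 Hz.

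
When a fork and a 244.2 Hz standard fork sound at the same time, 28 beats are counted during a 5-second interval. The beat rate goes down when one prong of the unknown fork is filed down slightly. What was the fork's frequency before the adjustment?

Beat frequency = 28/5 = 5.6 Hz.
|f − 244.2| = 5.6, so the fork was at either 238.6 Hz or 249.8 Hz.
Filing a prong removes mass and raises the fork's frequency; the adjustment raises the fork's frequency.
The beat rate fell, so the adjustment moved the fork toward 244.2 Hz — it must have started below the reference.

238.6 Hz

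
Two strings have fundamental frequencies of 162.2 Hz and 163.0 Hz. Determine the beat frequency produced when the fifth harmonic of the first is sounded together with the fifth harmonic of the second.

Fifth harmonic of the first: 5·162.2 = 811.0 Hz.
Fifth harmonic of the second: 5·163.0 = 815.0 Hz.
f_beat = |811.0 − 815.0| = 4.0 Hz.

4.0 Hz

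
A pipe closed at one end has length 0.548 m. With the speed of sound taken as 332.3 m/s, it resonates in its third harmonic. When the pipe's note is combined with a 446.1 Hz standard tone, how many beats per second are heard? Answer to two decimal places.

8.69 Hz

Closed pipe (odd harmonics): f_n = n·v/(4L) = 3·332.3/(4·0.548) = 454.7901 Hz.
f_beat = |454.7901 − 446.1| = 8.69 Hz.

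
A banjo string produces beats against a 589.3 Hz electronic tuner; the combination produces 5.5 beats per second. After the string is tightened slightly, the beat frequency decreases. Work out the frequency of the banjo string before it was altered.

|f − 589.3| = 5.5, so the banjo string was at either 583.8 Hz or 594.8 Hz.
Increasing tension raises a string's frequency; the adjustment raises the banjo string's frequency.
The beat rate fell, so the adjustment moved the banjo string toward 589.3 Hz — it must have started below the reference.

583.8 Hz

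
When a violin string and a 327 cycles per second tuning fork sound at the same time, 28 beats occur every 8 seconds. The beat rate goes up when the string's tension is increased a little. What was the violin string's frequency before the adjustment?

Beat frequency = 28/8 = 3.5 Hz.
|f − 327| = 3.5, so the violin string was at either 323.5 Hz or 330.5 Hz.
Higher tension means higher frequency; the adjustment raises the violin string's frequency.
The beat rate rose, so the adjustment moved the violin string further from 327 Hz — it was already above the reference.

330.5 Hz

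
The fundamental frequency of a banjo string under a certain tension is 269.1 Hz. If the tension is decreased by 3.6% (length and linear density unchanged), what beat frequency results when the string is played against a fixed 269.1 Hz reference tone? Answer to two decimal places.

For a string, f ∝ √T, so the new frequency is 269.1·√0.964 = 264.2118 Hz.
f_beat = |264.2118 − 269.1| = 4.89 Hz.

4.89 Hz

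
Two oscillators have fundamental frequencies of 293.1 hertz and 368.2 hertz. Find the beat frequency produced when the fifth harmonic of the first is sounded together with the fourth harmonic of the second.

7.3 Hz

Fifth harmonic of the first: 5·293.1 = 1465.5 Hz.
Fourth harmonic of the second: 4·368.2 = 1472.8 Hz.
f_beat = |1465.5 − 1472.8| = 7.3 Hz.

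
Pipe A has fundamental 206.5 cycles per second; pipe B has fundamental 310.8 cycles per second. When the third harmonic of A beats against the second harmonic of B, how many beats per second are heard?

2.1 Hz

Third harmonic of the first: 3·206.5 = 619.5 Hz.
Second harmonic of the second: 2·310.8 = 621.6 Hz.
f_beat = |619.5 − 621.6| = 2.1 Hz.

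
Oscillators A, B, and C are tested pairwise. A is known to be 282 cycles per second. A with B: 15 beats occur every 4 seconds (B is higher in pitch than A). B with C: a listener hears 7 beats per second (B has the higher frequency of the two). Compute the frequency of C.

278.75 Hz

A–B: Beat frequency = 15/4 = 3.75 Hz.
B is above A, so f_B = 282 + 3.75 = 285.75 Hz.
C is below B, so f_C = 285.75 − 7 = 278.75 Hz.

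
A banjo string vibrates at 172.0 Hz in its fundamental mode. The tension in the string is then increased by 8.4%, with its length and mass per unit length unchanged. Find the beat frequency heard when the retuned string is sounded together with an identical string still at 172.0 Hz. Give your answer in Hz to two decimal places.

For a string, f ∝ √T, so the new frequency is 172.0·√1.084 = 179.0784 Hz.
f_beat = |179.0784 − 172.0| = 7.08 Hz.

7.08 Hz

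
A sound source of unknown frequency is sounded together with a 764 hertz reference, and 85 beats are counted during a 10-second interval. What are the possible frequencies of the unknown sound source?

755.5 Hz or 772.5 Hz

Beat frequency = 85/10 = 8.5 Hz.
|f − 764| = 8.5, so f = 764 ± 8.5.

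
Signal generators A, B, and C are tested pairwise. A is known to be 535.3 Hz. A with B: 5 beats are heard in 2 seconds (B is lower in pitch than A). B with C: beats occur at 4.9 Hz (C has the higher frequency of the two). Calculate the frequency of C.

537.7 Hz

A–B: Beat frequency = 5/2 = 2.5 Hz.
B is below A, so f_B = 535.3 − 2.5 = 532.8 Hz.
C is above B, so f_C = 532.8 + 4.9 = 537.7 Hz.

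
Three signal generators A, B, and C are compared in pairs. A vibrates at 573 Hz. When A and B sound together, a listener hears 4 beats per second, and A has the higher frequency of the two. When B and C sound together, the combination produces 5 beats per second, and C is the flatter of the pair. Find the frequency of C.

B is below A, so f_B = 573 − 4 = 569 Hz.
C is below B, so f_C = 569 − 5 = 564 Hz.

564 Hz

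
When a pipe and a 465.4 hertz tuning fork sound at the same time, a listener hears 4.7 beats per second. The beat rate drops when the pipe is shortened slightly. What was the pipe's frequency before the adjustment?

|f − 465.4| = 4.7, so the pipe was at either 460.7 Hz or 470.1 Hz.
A shorter pipe has a higher fundamental; the adjustment raises the pipe's frequency.
The beat rate fell, so the adjustment moved the pipe toward 465.4 Hz — it must have started below the reference.

460.7 Hz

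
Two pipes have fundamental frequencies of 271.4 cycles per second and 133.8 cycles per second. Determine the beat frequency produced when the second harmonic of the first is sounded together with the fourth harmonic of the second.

Second harmonic of the first: 2·271.4 = 542.8 Hz.
Fourth harmonic of the second: 4·133.8 = 535.2 Hz.
f_beat = |542.8 − 535.2| = 7.6 Hz.

7.6 Hz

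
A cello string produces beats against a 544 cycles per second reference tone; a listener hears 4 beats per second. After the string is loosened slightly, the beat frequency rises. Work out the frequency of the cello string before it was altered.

540 Hz

|f − 544| = 4, so the cello string was at either 540 Hz or 548 Hz.
Reducing tension lowers a string's frequency; the adjustment lowers the cello string's frequency.
The beat rate rose, so the adjustment moved the cello string further from 544 Hz — it was already below the reference.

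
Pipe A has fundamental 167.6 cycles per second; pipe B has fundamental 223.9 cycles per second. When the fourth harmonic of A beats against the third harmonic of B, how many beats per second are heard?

1.3 Hz

Fourth harmonic of the first: 4·167.6 = 670.4 Hz.
Third harmonic of the second: 3·223.9 = 671.7 Hz.
f_beat = |670.4 − 671.7| = 1.3 Hz.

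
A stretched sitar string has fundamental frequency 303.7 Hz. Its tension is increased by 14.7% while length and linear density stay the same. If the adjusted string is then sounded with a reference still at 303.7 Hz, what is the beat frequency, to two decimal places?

21.56 Hz

For a string, f ∝ √T, so the new frequency is 303.7·√1.147 = 325.2569 Hz.
f_beat = |325.2569 − 303.7| = 21.56 Hz.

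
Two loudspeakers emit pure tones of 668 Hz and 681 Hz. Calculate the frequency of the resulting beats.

Beats arise from superposition of two nearby frequencies; the beat rate is |f₁ − f₂|.
|668 − 681| = 13 Hz.

13 Hz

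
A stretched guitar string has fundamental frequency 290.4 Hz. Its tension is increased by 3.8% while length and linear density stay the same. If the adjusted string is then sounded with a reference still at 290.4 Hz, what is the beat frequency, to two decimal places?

For a string, f ∝ √T, so the new frequency is 290.4·√1.038 = 295.8662 Hz.
f_beat = |295.8662 − 290.4| = 5.47 Hz.

5.47 Hz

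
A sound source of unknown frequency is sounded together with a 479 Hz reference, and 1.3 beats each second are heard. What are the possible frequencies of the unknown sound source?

|f − 479| = 1.3, so f = 479 ± 1.3.

477.7 Hz or 480.3 Hz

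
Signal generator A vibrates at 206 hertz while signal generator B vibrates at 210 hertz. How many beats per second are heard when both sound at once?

f_beat = |f₁ − f₂|.
|206 − 210| = 4 Hz.

4 Hz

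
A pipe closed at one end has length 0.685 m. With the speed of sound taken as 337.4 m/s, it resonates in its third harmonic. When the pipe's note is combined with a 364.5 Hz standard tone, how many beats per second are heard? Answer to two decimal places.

4.92 Hz

Closed pipe (odd harmonics): f_n = n·v/(4L) = 3·337.4/(4·0.685) = 369.4161 Hz.
f_beat = |369.4161 − 364.5| = 4.92 Hz.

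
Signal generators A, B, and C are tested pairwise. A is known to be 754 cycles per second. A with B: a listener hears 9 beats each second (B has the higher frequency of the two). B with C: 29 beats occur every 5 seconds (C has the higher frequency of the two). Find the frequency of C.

B is above A, so f_B = 754 + 9 = 763 Hz.
B–C: Beat frequency = 29/5 = 5.8 Hz.
C is above B, so f_C = 763 + 5.8 = 768.8 Hz.

768.8 Hz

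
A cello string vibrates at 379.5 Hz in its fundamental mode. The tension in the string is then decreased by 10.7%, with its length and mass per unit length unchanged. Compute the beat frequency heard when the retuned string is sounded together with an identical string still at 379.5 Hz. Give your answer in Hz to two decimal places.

20.88 Hz

For a string, f ∝ √T, so the new frequency is 379.5·√0.893 = 358.6225 Hz.
f_beat = |358.6225 − 379.5| = 20.88 Hz.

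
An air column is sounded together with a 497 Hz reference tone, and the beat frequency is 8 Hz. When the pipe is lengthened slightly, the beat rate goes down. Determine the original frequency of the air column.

|f − 497| = 8, so the air column was at either 489 Hz or 505 Hz.
A longer pipe has a lower fundamental; the adjustment lowers the air column's frequency.
The beat rate fell, so the adjustment moved the air column toward 497 Hz — it must have started above the reference.

505 Hz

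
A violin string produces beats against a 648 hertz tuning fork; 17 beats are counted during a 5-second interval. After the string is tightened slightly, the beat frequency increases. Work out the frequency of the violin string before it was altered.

Beat frequency = 17/5 = 3.4 Hz.
|f − 648| = 3.4, so the violin string was at either 644.6 Hz or 651.4 Hz.
Increasing tension raises a string's frequency; the adjustment raises the violin string's frequency.
The beat rate rose, so the adjustment moved the violin string further from 648 Hz — it was already above the reference.

651.4 Hz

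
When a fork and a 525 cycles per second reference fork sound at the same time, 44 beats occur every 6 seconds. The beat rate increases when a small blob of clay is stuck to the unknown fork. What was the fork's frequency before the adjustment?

517.6667 Hz

Beat frequency = 44/6 = 7.3333 Hz.
|f − 525| = 7.3333, so the fork was at either 517.6667 Hz or 532.3333 Hz.
Adding mass to a fork lowers its frequency; the adjustment lowers the fork's frequency.
The beat rate rose, so the adjustment moved the fork further from 525 Hz — it was already below the reference.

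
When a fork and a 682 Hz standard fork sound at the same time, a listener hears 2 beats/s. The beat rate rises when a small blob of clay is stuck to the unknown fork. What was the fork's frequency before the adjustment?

680 Hz

|f − 682| = 2, so the fork was at either 680 Hz or 684 Hz.
Adding mass to a fork lowers its frequency; the adjustment lowers the fork's frequency.
The beat rate rose, so the adjustment moved the fork further from 682 Hz — it was already below the reference.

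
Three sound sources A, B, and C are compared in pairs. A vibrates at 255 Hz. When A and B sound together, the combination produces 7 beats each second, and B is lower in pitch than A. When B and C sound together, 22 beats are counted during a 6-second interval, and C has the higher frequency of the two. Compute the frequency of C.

B is below A, so f_B = 255 − 7 = 248 Hz.
B–C: Beat frequency = 22/6 = 3.6667 Hz.
C is above B, so f_C = 248 + 3.6667 = 251.6667 Hz.

251.6667 Hz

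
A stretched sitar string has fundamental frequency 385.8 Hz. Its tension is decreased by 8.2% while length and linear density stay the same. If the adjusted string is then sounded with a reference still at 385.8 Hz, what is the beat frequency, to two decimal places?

For a string, f ∝ √T, so the new frequency is 385.8·√0.918 = 369.6439 Hz.
f_beat = |369.6439 − 385.8| = 16.16 Hz.

16.16 Hz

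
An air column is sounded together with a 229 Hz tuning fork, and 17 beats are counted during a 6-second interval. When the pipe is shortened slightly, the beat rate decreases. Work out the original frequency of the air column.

226.1667 Hz

Beat frequency = 17/6 = 2.8333 Hz.
|f − 229| = 2.8333, so the air column was at either 226.1667 Hz or 231.8333 Hz.
A shorter pipe has a higher fundamental; the adjustment raises the air column's frequency.
The beat rate fell, so the adjustment moved the air column toward 229 Hz — it must have started below the reference.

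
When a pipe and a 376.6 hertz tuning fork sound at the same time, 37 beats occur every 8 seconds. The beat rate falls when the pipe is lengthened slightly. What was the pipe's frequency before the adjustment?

Beat frequency = 37/8 = 4.625 Hz.
|f − 376.6| = 4.625, so the pipe was at either 371.975 Hz or 381.225 Hz.
A longer pipe has a lower fundamental; the adjustment lowers the pipe's frequency.
The beat rate fell, so the adjustment moved the pipe toward 376.6 Hz — it must have started above the reference.

381.225 Hz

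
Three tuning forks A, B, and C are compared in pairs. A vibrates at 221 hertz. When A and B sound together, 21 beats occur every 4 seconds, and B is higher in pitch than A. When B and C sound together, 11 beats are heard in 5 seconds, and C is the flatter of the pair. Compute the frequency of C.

224.05 Hz

A–B: Beat frequency = 21/4 = 5.25 Hz.
B is above A, so f_B = 221 + 5.25 = 226.25 Hz.
B–C: Beat frequency = 11/5 = 2.2 Hz.
C is below B, so f_C = 226.25 − 2.2 = 224.05 Hz.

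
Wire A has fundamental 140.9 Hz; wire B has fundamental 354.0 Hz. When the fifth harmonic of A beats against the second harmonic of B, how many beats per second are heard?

Fifth harmonic of the first: 5·140.9 = 704.5 Hz.
Second harmonic of the second: 2·354.0 = 708.0 Hz.
f_beat = |704.5 − 708.0| = 3.5 Hz.

3.5 Hz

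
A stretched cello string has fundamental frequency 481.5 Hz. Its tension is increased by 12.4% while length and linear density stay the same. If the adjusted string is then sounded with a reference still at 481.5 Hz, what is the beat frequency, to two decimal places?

For a string, f ∝ √T, so the new frequency is 481.5·√1.124 = 510.4808 Hz.
f_beat = |510.4808 − 481.5| = 28.98 Hz.

28.98 Hz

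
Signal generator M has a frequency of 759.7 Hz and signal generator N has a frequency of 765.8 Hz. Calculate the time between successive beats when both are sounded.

0.164 s

f_beat = |759.7 − 765.8| = 6.1 Hz.
Beat period T = 1 / f_beat = 1 / 6.1 s.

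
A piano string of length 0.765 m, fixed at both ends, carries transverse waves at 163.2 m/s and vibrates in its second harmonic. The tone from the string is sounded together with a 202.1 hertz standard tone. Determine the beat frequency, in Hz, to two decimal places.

11.23 Hz

For a string fixed at both ends, f_n = n·v/(2L) = 2·163.2/(2·0.765) = 213.3333 Hz.
f_beat = |213.3333 − 202.1| = 11.23 Hz.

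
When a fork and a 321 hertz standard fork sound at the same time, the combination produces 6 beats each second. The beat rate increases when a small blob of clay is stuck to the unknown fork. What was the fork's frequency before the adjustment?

|f − 321| = 6, so the fork was at either 315 Hz or 327 Hz.
Adding mass to a fork lowers its frequency; the adjustment lowers the fork's frequency.
The beat rate rose, so the adjustment moved the fork further from 321 Hz — it was already below the reference.

315 Hz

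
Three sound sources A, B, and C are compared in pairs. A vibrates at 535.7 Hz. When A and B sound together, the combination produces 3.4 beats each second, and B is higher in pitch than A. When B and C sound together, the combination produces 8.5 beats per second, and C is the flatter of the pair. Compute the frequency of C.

530.6 Hz

B is above A, so f_B = 535.7 + 3.4 = 539.1 Hz.
C is below B, so f_C = 539.1 − 8.5 = 530.6 Hz.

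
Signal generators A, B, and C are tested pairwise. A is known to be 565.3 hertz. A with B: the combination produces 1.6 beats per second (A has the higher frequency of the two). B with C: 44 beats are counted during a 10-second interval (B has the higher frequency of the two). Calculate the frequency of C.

B is below A, so f_B = 565.3 − 1.6 = 563.7 Hz.
B–C: Beat frequency = 44/10 = 4.4 Hz.
C is below B, so f_C = 563.7 − 4.4 = 559.3 Hz.

559.3 Hz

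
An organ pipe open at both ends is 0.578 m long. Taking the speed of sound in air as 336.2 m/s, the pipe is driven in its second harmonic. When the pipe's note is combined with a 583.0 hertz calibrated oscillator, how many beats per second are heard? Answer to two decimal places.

Open pipe: f_n = n·v/(2L) = 2·336.2/(2·0.578) = 581.6609 Hz.
f_beat = |581.6609 − 583.0| = 1.34 Hz.

1.34 Hz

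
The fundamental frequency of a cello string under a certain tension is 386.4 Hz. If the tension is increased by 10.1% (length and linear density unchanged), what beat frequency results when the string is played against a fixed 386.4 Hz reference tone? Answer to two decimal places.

19.04 Hz

For a string, f ∝ √T, so the new frequency is 386.4·√1.101 = 405.4439 Hz.
f_beat = |405.4439 − 386.4| = 19.04 Hz.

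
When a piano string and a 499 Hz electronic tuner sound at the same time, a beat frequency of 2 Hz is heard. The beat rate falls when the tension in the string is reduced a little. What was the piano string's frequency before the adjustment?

|f − 499| = 2, so the piano string was at either 497 Hz or 501 Hz.
Lower tension means lower frequency; the adjustment lowers the piano string's frequency.
The beat rate fell, so the adjustment moved the piano string toward 499 Hz — it must have started above the reference.

501 Hz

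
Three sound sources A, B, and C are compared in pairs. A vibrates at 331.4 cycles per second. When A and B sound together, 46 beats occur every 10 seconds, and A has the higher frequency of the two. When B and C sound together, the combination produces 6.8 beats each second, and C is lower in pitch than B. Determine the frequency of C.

320 Hz

A–B: Beat frequency = 46/10 = 4.6 Hz.
B is below A, so f_B = 331.4 − 4.6 = 326.8 Hz.
C is below B, so f_C = 326.8 − 6.8 = 320 Hz.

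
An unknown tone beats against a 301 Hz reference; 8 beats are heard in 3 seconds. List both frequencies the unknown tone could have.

298.3333 Hz or 303.6667 Hz

Beat frequency = 8/3 = 2.6667 Hz.
|f − 301| = 2.6667, so f = 301 ± 2.6667.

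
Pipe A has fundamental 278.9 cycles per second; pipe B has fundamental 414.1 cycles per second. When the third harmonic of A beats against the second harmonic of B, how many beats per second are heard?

8.5 Hz

Third harmonic of the first: 3·278.9 = 836.7 Hz.
Second harmonic of the second: 2·414.1 = 828.2 Hz.
f_beat = |836.7 − 828.2| = 8.5 Hz.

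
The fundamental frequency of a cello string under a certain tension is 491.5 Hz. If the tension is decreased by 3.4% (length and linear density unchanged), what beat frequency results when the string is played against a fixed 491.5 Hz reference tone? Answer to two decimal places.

For a string, f ∝ √T, so the new frequency is 491.5·√0.966 = 483.0722 Hz.
f_beat = |483.0722 − 491.5| = 8.43 Hz.

8.43 Hz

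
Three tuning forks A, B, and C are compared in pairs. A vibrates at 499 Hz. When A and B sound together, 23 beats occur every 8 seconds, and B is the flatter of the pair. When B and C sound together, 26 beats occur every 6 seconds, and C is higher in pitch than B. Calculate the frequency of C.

A–B: Beat frequency = 23/8 = 2.875 Hz.
B is below A, so f_B = 499 − 2.875 = 496.125 Hz.
B–C: Beat frequency = 26/6 = 4.3333 Hz.
C is above B, so f_C = 496.125 + 4.3333 = 500.4583 Hz.

500.4583 Hz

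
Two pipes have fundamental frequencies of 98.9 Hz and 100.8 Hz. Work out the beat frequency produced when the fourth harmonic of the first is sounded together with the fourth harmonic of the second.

7.6 Hz

Fourth harmonic of the first: 4·98.9 = 395.6 Hz.
Fourth harmonic of the second: 4·100.8 = 403.2 Hz.
f_beat = |395.6 − 403.2| = 7.6 Hz.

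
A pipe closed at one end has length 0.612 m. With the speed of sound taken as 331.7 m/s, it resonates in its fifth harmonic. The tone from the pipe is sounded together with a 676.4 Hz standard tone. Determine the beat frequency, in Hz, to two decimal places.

Closed pipe (odd harmonics): f_n = n·v/(4L) = 5·331.7/(4·0.612) = 677.4918 Hz.
f_beat = |677.4918 − 676.4| = 1.09 Hz.

1.09 Hz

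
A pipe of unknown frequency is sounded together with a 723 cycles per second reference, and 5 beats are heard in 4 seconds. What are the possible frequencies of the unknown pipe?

721.75 Hz or 724.25 Hz

Beat frequency = 5/4 = 1.25 Hz.
|f − 723| = 1.25, so f = 723 ± 1.25.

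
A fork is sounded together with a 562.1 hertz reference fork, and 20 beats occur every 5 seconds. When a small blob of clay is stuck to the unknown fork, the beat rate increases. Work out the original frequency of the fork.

558.1 Hz

Beat frequency = 20/5 = 4 Hz.
|f − 562.1| = 4, so the fork was at either 558.1 Hz or 566.1 Hz.
Adding mass to a fork lowers its frequency; the adjustment lowers the fork's frequency.
The beat rate rose, so the adjustment moved the fork further from 562.1 Hz — it was already below the reference.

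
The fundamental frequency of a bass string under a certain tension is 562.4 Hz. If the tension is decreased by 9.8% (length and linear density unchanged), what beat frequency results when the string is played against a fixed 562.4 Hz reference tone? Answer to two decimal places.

28.27 Hz

For a string, f ∝ √T, so the new frequency is 562.4·√0.902 = 534.1320 Hz.
f_beat = |534.1320 − 562.4| = 28.27 Hz.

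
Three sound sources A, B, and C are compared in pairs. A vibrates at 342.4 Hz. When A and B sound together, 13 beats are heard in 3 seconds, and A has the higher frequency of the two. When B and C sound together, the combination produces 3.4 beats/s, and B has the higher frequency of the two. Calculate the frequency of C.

A–B: Beat frequency = 13/3 = 4.3333 Hz.
B is below A, so f_B = 342.4 − 4.3333 = 338.0667 Hz.
C is below B, so f_C = 338.0667 − 3.4 = 334.6667 Hz.

334.6667 Hz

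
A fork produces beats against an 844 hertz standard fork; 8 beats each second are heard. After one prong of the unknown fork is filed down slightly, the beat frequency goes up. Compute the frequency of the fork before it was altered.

|f − 844| = 8, so the fork was at either 836 Hz or 852 Hz.
Filing a prong removes mass and raises the fork's frequency; the adjustment raises the fork's frequency.
The beat rate rose, so the adjustment moved the fork further from 844 Hz — it was already above the reference.

852 Hz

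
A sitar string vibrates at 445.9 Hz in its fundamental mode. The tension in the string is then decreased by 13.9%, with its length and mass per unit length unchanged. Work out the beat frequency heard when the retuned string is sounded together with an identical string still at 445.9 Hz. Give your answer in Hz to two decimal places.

32.15 Hz

For a string, f ∝ √T, so the new frequency is 445.9·√0.861 = 413.7510 Hz.
f_beat = |413.7510 − 445.9| = 32.15 Hz.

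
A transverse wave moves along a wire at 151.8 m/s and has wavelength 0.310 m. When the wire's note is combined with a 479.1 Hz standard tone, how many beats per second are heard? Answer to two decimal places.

Source frequency f = v/λ = 151.8/0.310 = 489.6774 Hz.
f_beat = |489.6774 − 479.1| = 10.58 Hz.

10.58 Hz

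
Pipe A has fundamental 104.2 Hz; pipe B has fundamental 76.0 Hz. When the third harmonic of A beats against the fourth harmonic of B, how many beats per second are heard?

8.6 Hz

Third harmonic of the first: 3·104.2 = 312.6 Hz.
Fourth harmonic of the second: 4·76.0 = 304.0 Hz.
f_beat = |312.6 − 304.0| = 8.6 Hz.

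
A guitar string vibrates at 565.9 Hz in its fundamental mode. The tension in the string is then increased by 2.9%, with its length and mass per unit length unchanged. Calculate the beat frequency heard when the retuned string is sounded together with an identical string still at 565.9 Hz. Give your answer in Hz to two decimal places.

For a string, f ∝ √T, so the new frequency is 565.9·√1.029 = 574.0469 Hz.
f_beat = |574.0469 − 565.9| = 8.15 Hz.

8.15 Hz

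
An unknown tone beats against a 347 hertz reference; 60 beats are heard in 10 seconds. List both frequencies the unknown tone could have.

Beat frequency = 60/10 = 6 Hz.
|f − 347| = 6, so f = 347 ± 6.

341 Hz or 353 Hz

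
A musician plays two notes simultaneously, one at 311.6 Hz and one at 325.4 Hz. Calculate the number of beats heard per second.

13.8 Hz

Beats arise from superposition of two nearby frequencies; the beat rate is |f₁ − f₂|.
|311.6 − 325.4| = 13.8 Hz.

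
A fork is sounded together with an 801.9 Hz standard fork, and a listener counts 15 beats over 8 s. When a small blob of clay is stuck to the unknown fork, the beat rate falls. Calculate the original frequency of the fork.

803.775 Hz

Beat frequency = 15/8 = 1.875 Hz.
|f − 801.9| = 1.875, so the fork was at either 800.025 Hz or 803.775 Hz.
Adding mass to a fork lowers its frequency; the adjustment lowers the fork's frequency.
The beat rate fell, so the adjustment moved the fork toward 801.9 Hz — it must have started above the reference.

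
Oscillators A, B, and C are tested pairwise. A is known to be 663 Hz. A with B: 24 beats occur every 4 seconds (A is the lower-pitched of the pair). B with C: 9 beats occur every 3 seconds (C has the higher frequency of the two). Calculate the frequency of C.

A–B: Beat frequency = 24/4 = 6 Hz.
B is above A, so f_B = 663 + 6 = 669 Hz.
B–C: Beat frequency = 9/3 = 3 Hz.
C is above B, so f_C = 669 + 3 = 672 Hz.

672 Hz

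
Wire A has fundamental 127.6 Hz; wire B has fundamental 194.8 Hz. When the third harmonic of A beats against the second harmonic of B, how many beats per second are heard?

Third harmonic of the first: 3·127.6 = 382.8 Hz.
Second harmonic of the second: 2·194.8 = 389.6 Hz.
f_beat = |382.8 − 389.6| = 6.8 Hz.

6.8 Hz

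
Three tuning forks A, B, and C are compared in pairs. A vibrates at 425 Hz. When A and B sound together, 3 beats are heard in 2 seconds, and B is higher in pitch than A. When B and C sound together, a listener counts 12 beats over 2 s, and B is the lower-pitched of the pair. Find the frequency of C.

A–B: Beat frequency = 3/2 = 1.5 Hz.
B is above A, so f_B = 425 + 1.5 = 426.5 Hz.
B–C: Beat frequency = 12/2 = 6 Hz.
C is above B, so f_C = 426.5 + 6 = 432.5 Hz.

432.5 Hz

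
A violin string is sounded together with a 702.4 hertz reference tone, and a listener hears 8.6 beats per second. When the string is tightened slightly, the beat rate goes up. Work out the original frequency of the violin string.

|f − 702.4| = 8.6, so the violin string was at either 693.8 Hz or 711 Hz.
Increasing tension raises a string's frequency; the adjustment raises the violin string's frequency.
The beat rate rose, so the adjustment moved the violin string further from 702.4 Hz — it was already above the reference.

711 Hz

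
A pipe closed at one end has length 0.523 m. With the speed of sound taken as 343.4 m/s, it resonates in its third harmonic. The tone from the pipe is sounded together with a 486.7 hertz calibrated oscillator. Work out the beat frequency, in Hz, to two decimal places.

Closed pipe (odd harmonics): f_n = n·v/(4L) = 3·343.4/(4·0.523) = 492.4474 Hz.
f_beat = |492.4474 − 486.7| = 5.75 Hz.

5.75 Hz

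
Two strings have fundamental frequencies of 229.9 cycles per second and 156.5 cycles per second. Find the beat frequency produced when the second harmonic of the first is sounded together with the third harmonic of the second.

9.7 Hz

Second harmonic of the first: 2·229.9 = 459.8 Hz.
Third harmonic of the second: 3·156.5 = 469.5 Hz.
f_beat = |459.8 − 469.5| = 9.7 Hz.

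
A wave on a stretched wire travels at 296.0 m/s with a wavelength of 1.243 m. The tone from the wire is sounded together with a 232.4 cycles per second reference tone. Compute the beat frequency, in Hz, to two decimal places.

Source frequency f = v/λ = 296.0/1.243 = 238.1335 Hz.
f_beat = |238.1335 − 232.4| = 5.73 Hz.

5.73 Hz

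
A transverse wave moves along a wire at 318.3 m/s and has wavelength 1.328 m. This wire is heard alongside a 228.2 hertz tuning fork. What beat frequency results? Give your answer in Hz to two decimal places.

11.48 Hz

Source frequency f = v/λ = 318.3/1.328 = 239.6837 Hz.
f_beat = |239.6837 − 228.2| = 11.48 Hz.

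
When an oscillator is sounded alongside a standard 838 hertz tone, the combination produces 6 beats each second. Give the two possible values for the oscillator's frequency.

|f − 838| = 6, so f = 838 ± 6.

832 Hz or 844 Hz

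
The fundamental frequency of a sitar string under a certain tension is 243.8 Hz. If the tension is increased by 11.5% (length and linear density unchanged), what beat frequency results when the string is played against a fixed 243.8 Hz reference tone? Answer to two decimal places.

For a string, f ∝ √T, so the new frequency is 243.8·√1.115 = 257.4371 Hz.
f_beat = |257.4371 − 243.8| = 13.64 Hz.

13.64 Hz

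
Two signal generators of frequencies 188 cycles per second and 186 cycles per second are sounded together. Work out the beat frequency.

f_beat = |f₁ − f₂|.
|188 − 186| = 2 Hz.

2 Hz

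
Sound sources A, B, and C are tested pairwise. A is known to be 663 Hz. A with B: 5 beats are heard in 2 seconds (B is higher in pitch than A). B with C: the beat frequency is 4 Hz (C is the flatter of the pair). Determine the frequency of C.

661.5 Hz

A–B: Beat frequency = 5/2 = 2.5 Hz.
B is above A, so f_B = 663 + 2.5 = 665.5 Hz.
C is below B, so f_C = 665.5 − 4 = 661.5 Hz.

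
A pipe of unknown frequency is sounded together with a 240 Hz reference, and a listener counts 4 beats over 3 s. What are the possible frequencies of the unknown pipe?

238.6667 Hz or 241.3333 Hz

Beat frequency = 4/3 = 1.3333 Hz.
|f − 240| = 1.3333, so f = 240 ± 1.3333.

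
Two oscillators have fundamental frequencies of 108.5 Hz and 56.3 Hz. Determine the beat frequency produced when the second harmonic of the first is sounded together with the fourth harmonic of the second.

8.2 Hz

Second harmonic of the first: 2·108.5 = 217.0 Hz.
Fourth harmonic of the second: 4·56.3 = 225.2 Hz.
f_beat = |217.0 − 225.2| = 8.2 Hz.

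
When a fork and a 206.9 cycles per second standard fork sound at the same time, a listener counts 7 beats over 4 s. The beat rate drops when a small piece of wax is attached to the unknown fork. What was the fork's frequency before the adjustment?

208.65 Hz

Beat frequency = 7/4 = 1.75 Hz.
|f − 206.9| = 1.75, so the fork was at either 205.15 Hz or 208.65 Hz.
Loading a fork with wax lowers its frequency; the adjustment lowers the fork's frequency.
The beat rate fell, so the adjustment moved the fork toward 206.9 Hz — it must have started above the reference.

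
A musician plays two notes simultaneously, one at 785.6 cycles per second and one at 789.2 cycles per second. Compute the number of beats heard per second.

3.6 Hz

Beats arise from superposition of two nearby frequencies; the beat rate is |f₁ − f₂|.
|785.6 − 789.2| = 3.6 Hz.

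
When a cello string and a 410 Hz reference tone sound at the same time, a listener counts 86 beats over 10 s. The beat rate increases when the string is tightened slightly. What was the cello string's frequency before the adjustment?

Beat frequency = 86/10 = 8.6 Hz.
|f − 410| = 8.6, so the cello string was at either 401.4 Hz or 418.6 Hz.
Increasing tension raises a string's frequency; the adjustment raises the cello string's frequency.
The beat rate rose, so the adjustment moved the cello string further from 410 Hz — it was already above the reference.

418.6 Hz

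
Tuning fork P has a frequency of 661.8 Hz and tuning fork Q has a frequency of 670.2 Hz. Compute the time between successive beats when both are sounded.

0.119 s

f_beat = |661.8 − 670.2| = 8.4 Hz.
Beat period T = 1 / f_beat = 1 / 8.4 s.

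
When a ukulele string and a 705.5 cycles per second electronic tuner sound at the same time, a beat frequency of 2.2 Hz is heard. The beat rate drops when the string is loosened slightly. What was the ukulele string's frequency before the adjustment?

|f − 705.5| = 2.2, so the ukulele string was at either 703.3 Hz or 707.7 Hz.
Reducing tension lowers a string's frequency; the adjustment lowers the ukulele string's frequency.
The beat rate fell, so the adjustment moved the ukulele string toward 705.5 Hz — it must have started above the reference.

707.7 Hz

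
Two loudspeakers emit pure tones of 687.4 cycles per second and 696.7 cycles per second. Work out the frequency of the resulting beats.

f_beat = |f₁ − f₂|.
|687.4 − 696.7| = 9.3 Hz.

9.3 Hz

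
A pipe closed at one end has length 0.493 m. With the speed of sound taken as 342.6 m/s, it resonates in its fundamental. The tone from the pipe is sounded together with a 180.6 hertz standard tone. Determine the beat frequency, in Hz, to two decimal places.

6.87 Hz

Closed pipe (odd harmonics): f_n = n·v/(4L) = 1·342.6/(4·0.493) = 173.7323 Hz.
f_beat = |173.7323 − 180.6| = 6.87 Hz.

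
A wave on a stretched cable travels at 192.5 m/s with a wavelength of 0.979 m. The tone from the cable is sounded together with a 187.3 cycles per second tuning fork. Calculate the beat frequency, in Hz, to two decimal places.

9.33 Hz

Source frequency f = v/λ = 192.5/0.979 = 196.6292 Hz.
f_beat = |196.6292 − 187.3| = 9.33 Hz.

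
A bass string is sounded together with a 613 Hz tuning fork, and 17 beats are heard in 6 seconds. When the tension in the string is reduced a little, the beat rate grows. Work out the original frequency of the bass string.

610.1667 Hz

Beat frequency = 17/6 = 2.8333 Hz.
|f − 613| = 2.8333, so the bass string was at either 610.1667 Hz or 615.8333 Hz.
Lower tension means lower frequency; the adjustment lowers the bass string's frequency.
The beat rate rose, so the adjustment moved the bass string further from 613 Hz — it was already below the reference.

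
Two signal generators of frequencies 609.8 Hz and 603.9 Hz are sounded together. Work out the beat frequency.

Beats arise from superposition of two nearby frequencies; the beat rate is |f₁ − f₂|.
|609.8 − 603.9| = 5.9 Hz.

5.9 Hz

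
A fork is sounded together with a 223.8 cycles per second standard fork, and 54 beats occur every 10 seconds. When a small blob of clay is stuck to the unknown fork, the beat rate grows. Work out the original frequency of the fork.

Beat frequency = 54/10 = 5.4 Hz.
|f − 223.8| = 5.4, so the fork was at either 218.4 Hz or 229.2 Hz.
Adding mass to a fork lowers its frequency; the adjustment lowers the fork's frequency.
The beat rate rose, so the adjustment moved the fork further from 223.8 Hz — it was already below the reference.

218.4 Hz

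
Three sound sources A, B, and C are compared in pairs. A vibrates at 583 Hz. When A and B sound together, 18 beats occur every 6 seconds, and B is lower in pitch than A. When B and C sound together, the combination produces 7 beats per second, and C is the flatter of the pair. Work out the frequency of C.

A–B: Beat frequency = 18/6 = 3 Hz.
B is below A, so f_B = 583 − 3 = 580 Hz.
C is below B, so f_C = 580 − 7 = 573 Hz.

573 Hz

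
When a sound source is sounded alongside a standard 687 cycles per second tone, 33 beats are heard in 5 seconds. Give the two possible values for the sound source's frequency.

Beat frequency = 33/5 = 6.6 Hz.
|f − 687| = 6.6, so f = 687 ± 6.6.

680.4 Hz or 693.6 Hz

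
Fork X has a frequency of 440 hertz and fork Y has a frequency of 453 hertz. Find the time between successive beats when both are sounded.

0.077 s

f_beat = |440 − 453| = 13 Hz.
Beat period T = 1 / f_beat = 1 / 13 s.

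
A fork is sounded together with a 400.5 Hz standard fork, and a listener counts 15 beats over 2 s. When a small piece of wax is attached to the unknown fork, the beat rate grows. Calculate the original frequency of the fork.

393 Hz

Beat frequency = 15/2 = 7.5 Hz.
|f − 400.5| = 7.5, so the fork was at either 393 Hz or 408 Hz.
Loading a fork with wax lowers its frequency; the adjustment lowers the fork's frequency.
The beat rate rose, so the adjustment moved the fork further from 400.5 Hz — it was already below the reference.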